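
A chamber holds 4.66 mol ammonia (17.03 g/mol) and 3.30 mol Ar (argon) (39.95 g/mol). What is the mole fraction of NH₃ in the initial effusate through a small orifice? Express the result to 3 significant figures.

The effusion rate of species i is ∝ p_i/√M_i ∝ n_i/√M_i.
Mole fraction of NH₃ in the effusate = (n_NH₃/√M_NH₃) / (n_NH₃/√M_NH₃ + n_Ar/√M_Ar)
= (4.66/√17.03) / (4.66/√17.03 + 3.30/√39.95) = 1.129/(1.129 + 0.5221) = 0.684.

0.684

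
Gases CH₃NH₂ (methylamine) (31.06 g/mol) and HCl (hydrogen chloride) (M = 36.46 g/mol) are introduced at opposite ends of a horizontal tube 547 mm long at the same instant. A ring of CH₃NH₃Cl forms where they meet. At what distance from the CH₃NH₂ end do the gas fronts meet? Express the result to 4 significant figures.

In equal time, each gas travels a distance ∝ its rate ∝ 1/√M, so d_CH₃NH₂/d_HCl = √(M_HCl/M_CH₃NH₂) = √(36.46/31.06) = 1.083.
With d_CH₃NH₂ + d_HCl = 547 mm, d_HCl = 547/(1 + 1.083) = 262.5 mm.
d_CH₃NH₂ = 547 − 262.5 = 284.5 mm.

284.5 mm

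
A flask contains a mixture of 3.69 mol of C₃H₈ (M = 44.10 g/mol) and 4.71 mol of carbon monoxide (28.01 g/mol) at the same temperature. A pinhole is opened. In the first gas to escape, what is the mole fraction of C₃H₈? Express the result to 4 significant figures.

The effusion rate of species i is ∝ p_i/√M_i ∝ n_i/√M_i.
Mole fraction of C₃H₈ in the effusate = (n_C₃H₈/√M_C₃H₈) / (n_C₃H₈/√M_C₃H₈ + n_CO/√M_CO)
= (3.69/√44.10) / (3.69/√44.10 + 4.71/√28.01) = 0.5557/(0.5557 + 0.8899) = 0.3844.

0.3844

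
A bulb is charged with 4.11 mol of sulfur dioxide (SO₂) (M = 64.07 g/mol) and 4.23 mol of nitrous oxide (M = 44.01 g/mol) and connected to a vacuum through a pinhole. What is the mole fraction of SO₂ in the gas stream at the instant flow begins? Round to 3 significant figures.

The effusion rate of species i is ∝ p_i/√M_i ∝ n_i/√M_i.
So x_SO₂ in the escaping gas = (n_SO₂/√M_SO₂) / Σ(n_i/√M_i)
= (4.11/√64.07) / (4.11/√64.07 + 4.23/√44.01) = 0.5135/(0.5135 + 0.6376) = 0.446.

0.446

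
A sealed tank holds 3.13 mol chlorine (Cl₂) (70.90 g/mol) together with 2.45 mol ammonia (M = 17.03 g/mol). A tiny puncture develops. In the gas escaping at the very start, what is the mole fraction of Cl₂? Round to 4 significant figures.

0.3850

The effusion rate of species i is ∝ p_i/√M_i ∝ n_i/√M_i.
So x_Cl₂ in the escaping gas = (n_Cl₂/√M_Cl₂) / Σ(n_i/√M_i)
= (3.13/√70.90) / (3.13/√70.90 + 2.45/√17.03) = 0.3717/(0.3717 + 0.5937) = 0.3850.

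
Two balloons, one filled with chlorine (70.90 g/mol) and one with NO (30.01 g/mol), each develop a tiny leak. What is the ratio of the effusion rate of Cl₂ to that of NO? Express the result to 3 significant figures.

0.651

Using Graham's law: rate_Cl₂/rate_NO = √(M_NO/M_Cl₂) = √(30.01/70.90) = √0.4233 = 0.651.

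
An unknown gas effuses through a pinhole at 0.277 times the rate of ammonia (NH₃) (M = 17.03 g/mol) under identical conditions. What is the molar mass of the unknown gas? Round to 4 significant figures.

From Graham's law, rate_X/rate_NH₃ = √(M_NH₃/M_X).
0.277 = √(17.03/M_X)
M_X = 17.03 / 0.277² = 17.03 / 0.07673 = 221.9 g/mol

221.9 g/mol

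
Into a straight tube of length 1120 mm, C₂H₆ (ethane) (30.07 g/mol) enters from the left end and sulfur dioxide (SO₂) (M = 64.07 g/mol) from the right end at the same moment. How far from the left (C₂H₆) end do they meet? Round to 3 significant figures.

In equal time, each gas travels a distance ∝ its rate ∝ 1/√M, so d_C₂H₆/d_SO₂ = √(M_SO₂/M_C₂H₆) = √(64.07/30.07) = 1.460.
With d_C₂H₆ + d_SO₂ = 1120 mm, d_SO₂ = 1120/(1 + 1.460) = 455.3 mm.
d_C₂H₆ = 1120 − 455.3 = 665 mm.

665 mm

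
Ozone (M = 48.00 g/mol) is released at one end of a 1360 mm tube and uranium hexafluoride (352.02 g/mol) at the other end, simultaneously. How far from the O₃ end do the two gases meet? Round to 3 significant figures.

993 mm

The fronts meet when d_O₃ + d_UF₆ = L with d_O₃/d_UF₆ = √(M_UF₆/M_O₃) (Graham's law). Here √(M_UF₆/M_O₃) = √(352.02/48.00) = 2.708.
With d_O₃ + d_UF₆ = 1360 mm, d_UF₆ = 1360/(1 + 2.708) = 366.8 mm.
d_O₃ = 1360 − 366.8 = 993 mm.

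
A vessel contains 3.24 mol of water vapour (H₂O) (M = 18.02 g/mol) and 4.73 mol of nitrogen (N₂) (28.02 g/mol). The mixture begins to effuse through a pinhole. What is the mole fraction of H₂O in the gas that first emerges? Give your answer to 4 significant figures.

Each component's effusion rate ∝ (its partial pressure)·(1/√M) ∝ n_i/√M_i.
So x_H₂O in the escaping gas = (n_H₂O/√M_H₂O) / Σ(n_i/√M_i)
= (3.24/√18.02) / (3.24/√18.02 + 4.73/√28.02) = 0.7633/(0.7633 + 0.8936) = 0.4607.

0.4607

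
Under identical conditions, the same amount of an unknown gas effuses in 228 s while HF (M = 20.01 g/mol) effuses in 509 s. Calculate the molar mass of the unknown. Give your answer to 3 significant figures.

4.01 g/mol

From Graham's law, t_X/t_HF = √(M_X/M_HF).
228/509 = 0.4479 = √(M_X/20.01)
M_X = 20.01 × 0.4479² = 20.01 × 0.2006 = 4.01 g/mol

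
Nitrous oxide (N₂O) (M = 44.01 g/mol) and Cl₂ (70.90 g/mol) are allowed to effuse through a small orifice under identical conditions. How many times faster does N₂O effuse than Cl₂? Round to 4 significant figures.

From Graham's law, rate_N₂O/rate_Cl₂ = √(M_Cl₂/M_N₂O) = √(70.90/44.01) = √1.611 = 1.269.

1.269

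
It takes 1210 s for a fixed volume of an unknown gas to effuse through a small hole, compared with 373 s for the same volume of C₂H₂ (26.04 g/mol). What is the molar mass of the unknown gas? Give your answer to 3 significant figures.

From Graham's law, t_X/t_C₂H₂ = √(M_X/M_C₂H₂).
1210/373 = 3.244 = √(M_X/26.04)
M_X = 26.04 × 3.244² = 26.04 × 10.52 = 274 g/mol

274 g/mol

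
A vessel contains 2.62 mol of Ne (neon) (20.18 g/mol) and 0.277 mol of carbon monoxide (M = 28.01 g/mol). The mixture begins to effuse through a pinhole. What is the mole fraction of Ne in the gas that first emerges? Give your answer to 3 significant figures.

Effusion rate of each component ∝ n_i/√M_i (partial pressure × 1/√M).
So x_Ne in the escaping gas = (n_Ne/√M_Ne) / Σ(n_i/√M_i)
= (2.62/√20.18) / (2.62/√20.18 + 0.277/√28.01) = 0.5832/(0.5832 + 0.05234) = 0.918.

0.918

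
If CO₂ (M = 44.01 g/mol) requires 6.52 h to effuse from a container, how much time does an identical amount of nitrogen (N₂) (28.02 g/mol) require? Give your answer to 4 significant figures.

5.202 h

From Graham's law, t_N₂/t_CO₂ = √(M_N₂/M_CO₂) = √(28.02/44.01) = √0.6367 = 0.7979.
So the time for N₂ is 6.52 × 0.7979 = 5.202 h.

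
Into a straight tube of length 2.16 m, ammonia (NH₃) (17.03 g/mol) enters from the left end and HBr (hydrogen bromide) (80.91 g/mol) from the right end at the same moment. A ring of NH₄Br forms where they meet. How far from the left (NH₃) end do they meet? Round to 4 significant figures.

The fronts meet when d_NH₃ + d_HBr = L with d_NH₃/d_HBr = √(M_HBr/M_NH₃) (Graham's law). Here √(M_HBr/M_NH₃) = √(80.91/17.03) = 2.180.
With d_NH₃ + d_HBr = 2.16 m, d_HBr = 2.16/(1 + 2.180) = 0.6793 m.
d_NH₃ = 2.16 − 0.6793 = 1.481 m.

1.481 m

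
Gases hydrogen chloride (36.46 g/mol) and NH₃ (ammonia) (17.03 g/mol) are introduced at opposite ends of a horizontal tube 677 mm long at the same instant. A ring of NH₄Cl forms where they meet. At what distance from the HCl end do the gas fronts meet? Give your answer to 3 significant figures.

275 mm

Graham's law gives d_HCl/d_NH₃ = rate_HCl/rate_NH₃ = √(M_NH₃/M_HCl) = √(17.03/36.46) = 0.6834.
With d_HCl + d_NH₃ = 677 mm, d_NH₃ = 677/(1 + 0.6834) = 402.2 mm.
d_HCl = 677 − 402.2 = 275 mm.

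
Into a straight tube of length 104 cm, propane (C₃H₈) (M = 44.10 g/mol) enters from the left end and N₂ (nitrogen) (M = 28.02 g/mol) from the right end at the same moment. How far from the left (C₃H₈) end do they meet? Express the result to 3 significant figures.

46.1 cm

The fronts meet when d_C₃H₈ + d_N₂ = L with d_C₃H₈/d_N₂ = √(M_N₂/M_C₃H₈) (Graham's law). Here √(M_N₂/M_C₃H₈) = √(28.02/44.10) = 0.7971.
With d_C₃H₈ + d_N₂ = 104 cm, d_N₂ = 104/(1 + 0.7971) = 57.87 cm.
d_C₃H₈ = 104 − 57.87 = 46.1 cm.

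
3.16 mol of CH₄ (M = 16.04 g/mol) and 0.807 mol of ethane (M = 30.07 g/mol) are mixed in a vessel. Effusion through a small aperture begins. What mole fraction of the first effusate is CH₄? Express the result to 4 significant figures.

0.8428

Each component's effusion rate ∝ (its partial pressure)·(1/√M) ∝ n_i/√M_i.
x_CH₄(eff) = (n_CH₄/√M_CH₄) / (n_CH₄/√M_CH₄ + n_C₂H₆/√M_C₂H₆)
= (3.16/√16.04) / (3.16/√16.04 + 0.807/√30.07) = 0.7890/(0.7890 + 0.1472) = 0.8428.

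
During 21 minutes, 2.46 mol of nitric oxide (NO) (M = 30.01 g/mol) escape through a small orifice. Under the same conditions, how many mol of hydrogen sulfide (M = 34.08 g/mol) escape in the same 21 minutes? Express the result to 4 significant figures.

2.308 mol

Since effusion rate ∝ 1/√M, rate_H₂S/rate_NO = √(M_NO/M_H₂S) = √(30.01/34.08) = √0.8806 = 0.9384.
So the amount for H₂S is 2.46 × 0.9384 = 2.308 mol.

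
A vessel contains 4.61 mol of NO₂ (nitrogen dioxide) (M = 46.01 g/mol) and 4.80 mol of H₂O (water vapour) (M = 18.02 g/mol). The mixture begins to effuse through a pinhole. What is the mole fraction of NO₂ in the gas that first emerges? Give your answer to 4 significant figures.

Effusion rate of each component ∝ n_i/√M_i (partial pressure × 1/√M).
x_NO₂(eff) = (n_NO₂/√M_NO₂) / (n_NO₂/√M_NO₂ + n_H₂O/√M_H₂O)
= (4.61/√46.01) / (4.61/√46.01 + 4.80/√18.02) = 0.6796/(0.6796 + 1.131) = 0.3754.

0.3754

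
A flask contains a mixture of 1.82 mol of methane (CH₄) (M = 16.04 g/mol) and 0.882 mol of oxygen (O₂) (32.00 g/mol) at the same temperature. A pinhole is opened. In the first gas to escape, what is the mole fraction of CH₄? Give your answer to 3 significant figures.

0.745

Effusion rate of each component ∝ n_i/√M_i (partial pressure × 1/√M).
Mole fraction of CH₄ in the effusate = (n_CH₄/√M_CH₄) / (n_CH₄/√M_CH₄ + n_O₂/√M_O₂)
= (1.82/√16.04) / (1.82/√16.04 + 0.882/√32.00) = 0.4544/(0.4544 + 0.1559) = 0.745.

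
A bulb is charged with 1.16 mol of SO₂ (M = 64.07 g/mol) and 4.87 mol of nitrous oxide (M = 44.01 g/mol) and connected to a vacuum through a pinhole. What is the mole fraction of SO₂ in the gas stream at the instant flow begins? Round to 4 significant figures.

Effusion rate of each component ∝ n_i/√M_i (partial pressure × 1/√M).
x_SO₂(eff) = (n_SO₂/√M_SO₂) / (n_SO₂/√M_SO₂ + n_N₂O/√M_N₂O)
= (1.16/√64.07) / (1.16/√64.07 + 4.87/√44.01) = 0.1449/(0.1449 + 0.7341) = 0.1649.

0.1649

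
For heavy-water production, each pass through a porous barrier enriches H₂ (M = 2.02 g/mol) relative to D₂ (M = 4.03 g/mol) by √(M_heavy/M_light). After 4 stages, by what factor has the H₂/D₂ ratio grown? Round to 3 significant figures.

3.98

After 4 stages the ratio has grown by (√(4.03/2.02))^4 = (4.03/2.02)^(4/2).
= 1.99505^2 = 3.98.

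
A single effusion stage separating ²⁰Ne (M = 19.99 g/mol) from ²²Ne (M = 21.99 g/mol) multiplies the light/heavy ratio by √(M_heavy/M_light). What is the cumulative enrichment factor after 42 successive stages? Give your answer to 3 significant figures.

After 42 stages the ratio has grown by (√(21.99/19.99))^42 = (21.99/19.99)^(42/2).
= 1.10005^21 = 7.41.

7.41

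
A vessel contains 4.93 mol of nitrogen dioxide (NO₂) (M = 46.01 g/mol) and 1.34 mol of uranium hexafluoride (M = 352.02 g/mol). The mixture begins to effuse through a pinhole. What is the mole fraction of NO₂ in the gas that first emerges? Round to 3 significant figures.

0.911

The effusion rate of species i is ∝ p_i/√M_i ∝ n_i/√M_i.
So x_NO₂ in the escaping gas = (n_NO₂/√M_NO₂) / Σ(n_i/√M_i)
= (4.93/√46.01) / (4.93/√46.01 + 1.34/√352.02) = 0.7268/(0.7268 + 0.07142) = 0.911.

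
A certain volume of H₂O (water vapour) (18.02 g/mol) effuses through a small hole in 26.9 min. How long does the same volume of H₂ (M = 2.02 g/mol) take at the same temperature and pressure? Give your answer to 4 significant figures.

From Graham's law, t_H₂/t_H₂O = √(M_H₂/M_H₂O) = √(2.02/18.02) = √0.1121 = 0.3348.
So the time for H₂ is 26.9 × 0.3348 = 9.006 min.

9.006 min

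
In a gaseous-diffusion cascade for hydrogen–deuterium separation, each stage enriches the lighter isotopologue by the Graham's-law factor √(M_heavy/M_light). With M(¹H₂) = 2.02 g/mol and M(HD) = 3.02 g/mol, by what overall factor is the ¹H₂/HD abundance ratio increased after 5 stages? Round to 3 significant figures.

2.73

After 5 stages the ratio has grown by (√(3.02/2.02))^5 = (3.02/2.02)^(5/2).
= 1.49505^(5/2) = 2.73.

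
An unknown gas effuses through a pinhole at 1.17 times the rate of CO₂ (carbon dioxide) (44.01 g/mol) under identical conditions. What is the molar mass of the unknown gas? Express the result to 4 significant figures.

Using Graham's law: rate_X/rate_CO₂ = √(M_CO₂/M_X).
1.17 = √(44.01/M_X)
M_X = 44.01 / 1.17² = 44.01 / 1.369 = 32.15 g/mol

32.15 g/mol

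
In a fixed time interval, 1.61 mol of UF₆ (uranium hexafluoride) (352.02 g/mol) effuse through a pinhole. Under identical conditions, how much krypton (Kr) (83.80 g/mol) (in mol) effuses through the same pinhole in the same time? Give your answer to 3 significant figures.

Using Graham's law: rate_Kr/rate_UF₆ = √(M_UF₆/M_Kr) = √(352.02/83.80) = √4.201 = 2.050.
So the amount for Kr is 1.61 × 2.050 = 3.30 mol.

3.30 mol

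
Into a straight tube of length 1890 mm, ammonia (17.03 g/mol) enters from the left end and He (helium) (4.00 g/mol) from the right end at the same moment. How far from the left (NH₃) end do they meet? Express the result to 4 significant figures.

The fronts meet when d_NH₃ + d_He = L with d_NH₃/d_He = √(M_He/M_NH₃) (Graham's law). Here √(M_He/M_NH₃) = √(4.00/17.03) = 0.4846.
With d_NH₃ + d_He = 1890 mm, d_He = 1890/(1 + 0.4846) = 1273 mm.
d_NH₃ = 1890 − 1273 = 617.0 mm.

617.0 mm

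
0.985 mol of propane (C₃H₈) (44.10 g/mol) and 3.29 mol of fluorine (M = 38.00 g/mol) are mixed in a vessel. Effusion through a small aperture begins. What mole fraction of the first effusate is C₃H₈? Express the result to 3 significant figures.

Rate_i ∝ x_i/√M_i (Graham's law weighted by mole fraction), so the effusate composition follows n_i/√M_i.
x_C₃H₈(eff) = (n_C₃H₈/√M_C₃H₈) / (n_C₃H₈/√M_C₃H₈ + n_F₂/√M_F₂)
= (0.985/√44.10) / (0.985/√44.10 + 3.29/√38.00) = 0.1483/(0.1483 + 0.5337) = 0.217.

0.217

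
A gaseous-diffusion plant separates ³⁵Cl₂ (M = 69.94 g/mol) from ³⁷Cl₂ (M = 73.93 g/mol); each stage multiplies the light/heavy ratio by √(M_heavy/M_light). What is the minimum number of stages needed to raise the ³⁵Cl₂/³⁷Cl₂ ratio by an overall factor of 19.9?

108

Single-stage factor α = √(73.93/69.94), so ln α = ½ ln(1.05705) = 0.02774.
Need α^N ≥ 19.9 ⇒ N ≥ ln(19.9) / ln α = 2.991 / 0.02774 = 107.81.
Rounding up, N = 108 stages.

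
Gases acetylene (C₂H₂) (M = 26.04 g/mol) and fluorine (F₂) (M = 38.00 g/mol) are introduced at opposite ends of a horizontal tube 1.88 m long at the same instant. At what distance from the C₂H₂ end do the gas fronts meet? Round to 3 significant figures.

1.03 m

Distances travelled in equal time are proportional to diffusion rates, so d_C₂H₂/d_F₂ = √(M_F₂/M_C₂H₂) = √(38.00/26.04) = 1.208.
With d_C₂H₂ + d_F₂ = 1.88 m, d_F₂ = 1.88/(1 + 1.208) = 0.8514 m.
d_C₂H₂ = 1.88 − 0.8514 = 1.03 m.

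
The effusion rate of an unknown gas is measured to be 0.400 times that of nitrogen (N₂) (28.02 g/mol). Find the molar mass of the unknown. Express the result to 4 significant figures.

175.1 g/mol

From Graham's law, rate_X/rate_N₂ = √(M_N₂/M_X).
0.400 = √(28.02/M_X)
M_X = 28.02 / 0.400² = 28.02 / 0.1600 = 175.1 g/mol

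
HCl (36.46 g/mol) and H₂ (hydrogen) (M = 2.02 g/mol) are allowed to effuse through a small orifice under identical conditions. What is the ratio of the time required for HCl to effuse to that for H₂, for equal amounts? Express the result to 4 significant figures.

Graham's law gives t_HCl/t_H₂ = √(M_HCl/M_H₂) = √(36.46/2.02) = √18.05 = 4.248.

4.248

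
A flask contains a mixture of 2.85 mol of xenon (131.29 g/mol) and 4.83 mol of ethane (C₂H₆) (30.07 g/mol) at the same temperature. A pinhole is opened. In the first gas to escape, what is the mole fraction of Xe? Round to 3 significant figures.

The effusion rate of species i is ∝ p_i/√M_i ∝ n_i/√M_i.
Mole fraction of Xe in the effusate = (n_Xe/√M_Xe) / (n_Xe/√M_Xe + n_C₂H₆/√M_C₂H₆)
= (2.85/√131.29) / (2.85/√131.29 + 4.83/√30.07) = 0.2487/(0.2487 + 0.8808) = 0.220.

0.220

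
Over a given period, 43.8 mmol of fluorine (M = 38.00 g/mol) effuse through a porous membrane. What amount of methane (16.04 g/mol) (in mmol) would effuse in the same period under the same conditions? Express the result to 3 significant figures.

67.4 mmol

Since effusion rate ∝ 1/√M, rate_CH₄/rate_F₂ = √(M_F₂/M_CH₄) = √(38.00/16.04) = √2.369 = 1.539.
So the amount for CH₄ is 43.8 × 1.539 = 67.4 mmol.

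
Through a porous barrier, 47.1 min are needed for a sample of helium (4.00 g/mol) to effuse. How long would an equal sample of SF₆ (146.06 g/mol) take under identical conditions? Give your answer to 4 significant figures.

Since effusion rate ∝ 1/√M, t_SF₆/t_He = √(M_SF₆/M_He) = √(146.06/4.00) = √36.52 = 6.043.
So the time for SF₆ is 47.1 × 6.043 = 284.6 min.

284.6 min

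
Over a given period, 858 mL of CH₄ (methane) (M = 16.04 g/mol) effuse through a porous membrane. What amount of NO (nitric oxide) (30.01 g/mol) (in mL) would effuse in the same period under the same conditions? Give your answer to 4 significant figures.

627.3 mL

Graham's law gives rate_NO/rate_CH₄ = √(M_CH₄/M_NO) = √(16.04/30.01) = √0.5345 = 0.7311.
So the volume for NO is 858 × 0.7311 = 627.3 mL.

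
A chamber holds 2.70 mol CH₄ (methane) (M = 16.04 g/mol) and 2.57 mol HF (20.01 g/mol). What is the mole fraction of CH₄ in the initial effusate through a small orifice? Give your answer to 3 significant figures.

Each component's effusion rate ∝ (its partial pressure)·(1/√M) ∝ n_i/√M_i.
So x_CH₄ in the escaping gas = (n_CH₄/√M_CH₄) / Σ(n_i/√M_i)
= (2.70/√16.04) / (2.70/√16.04 + 2.57/√20.01) = 0.6742/(0.6742 + 0.5745) = 0.540.

0.540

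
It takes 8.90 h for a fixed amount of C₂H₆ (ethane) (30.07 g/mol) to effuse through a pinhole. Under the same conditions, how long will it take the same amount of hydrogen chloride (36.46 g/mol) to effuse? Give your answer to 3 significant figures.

9.80 h

Since effusion rate ∝ 1/√M, t_HCl/t_C₂H₆ = √(M_HCl/M_C₂H₆) = √(36.46/30.07) = √1.213 = 1.101.
So the time for HCl is 8.90 × 1.101 = 9.80 h.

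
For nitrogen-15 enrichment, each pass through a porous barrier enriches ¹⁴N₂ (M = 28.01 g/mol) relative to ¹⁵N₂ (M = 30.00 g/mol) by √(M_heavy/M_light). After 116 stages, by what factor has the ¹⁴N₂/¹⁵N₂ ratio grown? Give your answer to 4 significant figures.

After 116 stages the ratio has grown by (√(30.00/28.01))^116 = (30.00/28.01)^(116/2).
= 1.07105^58 = 53.56.

53.56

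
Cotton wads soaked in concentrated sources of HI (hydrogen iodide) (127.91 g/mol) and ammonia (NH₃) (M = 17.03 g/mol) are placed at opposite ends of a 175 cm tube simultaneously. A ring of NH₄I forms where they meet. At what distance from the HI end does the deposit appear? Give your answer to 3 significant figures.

Distances travelled in equal time are proportional to diffusion rates, so d_HI/d_NH₃ = √(M_NH₃/M_HI) = √(17.03/127.91) = 0.3649.
With d_HI + d_NH₃ = 175 cm, d_NH₃ = 175/(1 + 0.3649) = 128.2 cm.
d_HI = 175 − 128.2 = 46.8 cm.

46.8 cm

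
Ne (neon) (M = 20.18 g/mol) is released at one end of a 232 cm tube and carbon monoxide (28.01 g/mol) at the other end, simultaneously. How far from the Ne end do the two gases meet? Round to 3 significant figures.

125 cm

In equal time, each gas travels a distance ∝ its rate ∝ 1/√M, so d_Ne/d_CO = √(M_CO/M_Ne) = √(28.01/20.18) = 1.178.
With d_Ne + d_CO = 232 cm, d_CO = 232/(1 + 1.178) = 106.5 cm.
d_Ne = 232 − 106.5 = 125 cm.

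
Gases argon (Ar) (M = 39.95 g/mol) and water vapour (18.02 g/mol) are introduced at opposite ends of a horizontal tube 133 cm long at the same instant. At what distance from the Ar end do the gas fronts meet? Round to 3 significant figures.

Graham's law gives d_Ar/d_H₂O = rate_Ar/rate_H₂O = √(M_H₂O/M_Ar) = √(18.02/39.95) = 0.6716.
With d_Ar + d_H₂O = 133 cm, d_H₂O = 133/(1 + 0.6716) = 79.56 cm.
d_Ar = 133 − 79.56 = 53.4 cm.

53.4 cm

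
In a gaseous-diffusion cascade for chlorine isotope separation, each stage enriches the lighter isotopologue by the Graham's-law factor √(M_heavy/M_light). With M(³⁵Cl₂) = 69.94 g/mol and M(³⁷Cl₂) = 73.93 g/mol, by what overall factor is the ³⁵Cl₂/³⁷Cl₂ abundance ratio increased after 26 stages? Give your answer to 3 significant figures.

2.06

Each stage multiplies the ratio by α = √(73.93/69.94), so after 26 stages the overall factor is α^26 = (73.93/69.94)^(26/2).
= 1.05705^13 = 2.06.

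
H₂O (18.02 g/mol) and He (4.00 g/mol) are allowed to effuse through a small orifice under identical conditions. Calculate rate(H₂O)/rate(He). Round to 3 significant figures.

By Graham's law, rate_H₂O/rate_He = √(M_He/M_H₂O) = √(4.00/18.02) = √0.2220 = 0.471.

0.471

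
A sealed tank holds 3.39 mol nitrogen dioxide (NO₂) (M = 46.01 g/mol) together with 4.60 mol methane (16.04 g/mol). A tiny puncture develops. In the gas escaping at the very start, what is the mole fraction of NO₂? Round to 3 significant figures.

Rate_i ∝ x_i/√M_i (Graham's law weighted by mole fraction), so the effusate composition follows n_i/√M_i.
Mole fraction of NO₂ in the effusate = (n_NO₂/√M_NO₂) / (n_NO₂/√M_NO₂ + n_CH₄/√M_CH₄)
= (3.39/√46.01) / (3.39/√46.01 + 4.60/√16.04) = 0.4998/(0.4998 + 1.149) = 0.303.

0.303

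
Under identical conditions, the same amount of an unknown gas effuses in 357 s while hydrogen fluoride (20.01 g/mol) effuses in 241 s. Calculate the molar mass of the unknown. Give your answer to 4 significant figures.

43.91 g/mol

By Graham's law, t_X/t_HF = √(M_X/M_HF).
357/241 = 1.481 = √(M_X/20.01)
M_X = 20.01 × 1.481² = 20.01 × 2.194 = 43.91 g/mol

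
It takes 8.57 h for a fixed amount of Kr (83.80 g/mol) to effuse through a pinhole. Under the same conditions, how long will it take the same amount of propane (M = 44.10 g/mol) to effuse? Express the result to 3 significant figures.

From Graham's law, t_C₃H₈/t_Kr = √(M_C₃H₈/M_Kr) = √(44.10/83.80) = √0.5263 = 0.7254.
So the time for C₃H₈ is 8.57 × 0.7254 = 6.22 h.

6.22 h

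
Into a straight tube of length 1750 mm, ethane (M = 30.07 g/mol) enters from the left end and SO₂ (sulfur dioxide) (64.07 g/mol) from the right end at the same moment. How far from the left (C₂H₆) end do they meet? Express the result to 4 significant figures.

1039 mm

Graham's law gives d_C₂H₆/d_SO₂ = rate_C₂H₆/rate_SO₂ = √(M_SO₂/M_C₂H₆) = √(64.07/30.07) = 1.460.
With d_C₂H₆ + d_SO₂ = 1750 mm, d_SO₂ = 1750/(1 + 1.460) = 711.5 mm.
d_C₂H₆ = 1750 − 711.5 = 1039 mm.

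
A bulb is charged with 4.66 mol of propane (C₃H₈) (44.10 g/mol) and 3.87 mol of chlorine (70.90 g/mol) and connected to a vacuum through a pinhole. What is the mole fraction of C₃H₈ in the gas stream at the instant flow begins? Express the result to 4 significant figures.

Rate_i ∝ x_i/√M_i (Graham's law weighted by mole fraction), so the effusate composition follows n_i/√M_i.
x_C₃H₈(eff) = (n_C₃H₈/√M_C₃H₈) / (n_C₃H₈/√M_C₃H₈ + n_Cl₂/√M_Cl₂)
= (4.66/√44.10) / (4.66/√44.10 + 3.87/√70.90) = 0.7017/(0.7017 + 0.4596) = 0.6042.

0.6042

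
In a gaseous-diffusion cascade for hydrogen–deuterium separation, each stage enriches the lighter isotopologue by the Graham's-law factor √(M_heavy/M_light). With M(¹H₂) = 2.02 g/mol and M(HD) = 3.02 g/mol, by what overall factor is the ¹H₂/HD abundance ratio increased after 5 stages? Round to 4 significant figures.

Each stage multiplies the ratio by α = √(3.02/2.02), so after 5 stages the overall factor is α^5 = (3.02/2.02)^(5/2).
= 1.49505^(5/2) = 2.733.

2.733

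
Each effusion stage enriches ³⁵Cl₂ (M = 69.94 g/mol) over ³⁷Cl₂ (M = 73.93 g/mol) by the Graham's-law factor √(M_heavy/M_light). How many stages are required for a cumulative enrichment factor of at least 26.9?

Single-stage factor α = √(73.93/69.94), so ln α = ½ ln(1.05705) = 0.02774.
Need α^N ≥ 26.9 ⇒ N ≥ ln(26.9) / ln α = 3.292 / 0.02774 = 118.68.
Minimum whole number of stages: N = 119.

119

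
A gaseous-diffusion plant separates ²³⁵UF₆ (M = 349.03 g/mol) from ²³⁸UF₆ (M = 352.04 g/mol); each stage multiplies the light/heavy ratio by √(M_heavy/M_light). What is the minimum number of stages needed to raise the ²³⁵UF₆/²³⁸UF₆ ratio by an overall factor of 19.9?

Single-stage factor α = √(352.04/349.03), so ln α = ½ ln(1.00862) = 0.004293.
Need α^N ≥ 19.9 ⇒ N ≥ ln(19.9) / ln α = 2.991 / 0.004293 = 696.58.
Rounding up, N = 697 stages.

697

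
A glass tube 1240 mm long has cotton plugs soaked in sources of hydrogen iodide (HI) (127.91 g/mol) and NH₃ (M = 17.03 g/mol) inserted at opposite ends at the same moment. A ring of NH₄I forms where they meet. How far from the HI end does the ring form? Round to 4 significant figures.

Graham's law gives d_HI/d_NH₃ = rate_HI/rate_NH₃ = √(M_NH₃/M_HI) = √(17.03/127.91) = 0.3649.
With d_HI + d_NH₃ = 1240 mm, d_NH₃ = 1240/(1 + 0.3649) = 908.5 mm.
d_HI = 1240 − 908.5 = 331.5 mm.

331.5 mm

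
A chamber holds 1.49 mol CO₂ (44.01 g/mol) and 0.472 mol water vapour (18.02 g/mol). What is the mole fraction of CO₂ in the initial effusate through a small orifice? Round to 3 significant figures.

0.669

The effusion rate of species i is ∝ p_i/√M_i ∝ n_i/√M_i.
So x_CO₂ in the escaping gas = (n_CO₂/√M_CO₂) / Σ(n_i/√M_i)
= (1.49/√44.01) / (1.49/√44.01 + 0.472/√18.02) = 0.2246/(0.2246 + 0.1112) = 0.669.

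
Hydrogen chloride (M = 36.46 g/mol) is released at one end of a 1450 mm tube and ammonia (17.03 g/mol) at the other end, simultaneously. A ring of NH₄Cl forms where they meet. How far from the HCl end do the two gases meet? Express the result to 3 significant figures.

In equal time, each gas travels a distance ∝ its rate ∝ 1/√M, so d_HCl/d_NH₃ = √(M_NH₃/M_HCl) = √(17.03/36.46) = 0.6834.
With d_HCl + d_NH₃ = 1450 mm, d_NH₃ = 1450/(1 + 0.6834) = 861.3 mm.
d_HCl = 1450 − 861.3 = 589 mm.

589 mm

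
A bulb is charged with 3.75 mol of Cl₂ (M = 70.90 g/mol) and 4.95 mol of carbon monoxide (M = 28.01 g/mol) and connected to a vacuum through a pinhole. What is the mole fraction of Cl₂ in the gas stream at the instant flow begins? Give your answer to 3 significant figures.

The effusion rate of species i is ∝ p_i/√M_i ∝ n_i/√M_i.
So x_Cl₂ in the escaping gas = (n_Cl₂/√M_Cl₂) / Σ(n_i/√M_i)
= (3.75/√70.90) / (3.75/√70.90 + 4.95/√28.01) = 0.4454/(0.4454 + 0.9353) = 0.323.

0.323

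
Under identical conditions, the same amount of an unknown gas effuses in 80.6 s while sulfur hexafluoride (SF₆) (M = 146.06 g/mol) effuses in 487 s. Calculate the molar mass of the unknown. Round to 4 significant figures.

From Graham's law, t_X/t_SF₆ = √(M_X/M_SF₆).
80.6/487 = 0.1655 = √(M_X/146.06)
M_X = 146.06 × 0.1655² = 146.06 × 0.02739 = 4.001 g/mol

4.001 g/mol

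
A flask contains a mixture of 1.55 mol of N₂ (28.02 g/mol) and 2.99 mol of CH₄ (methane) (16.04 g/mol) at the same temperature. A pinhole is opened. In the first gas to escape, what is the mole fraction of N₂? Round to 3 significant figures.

Each component's effusion rate ∝ (its partial pressure)·(1/√M) ∝ n_i/√M_i.
So x_N₂ in the escaping gas = (n_N₂/√M_N₂) / Σ(n_i/√M_i)
= (1.55/√28.02) / (1.55/√28.02 + 2.99/√16.04) = 0.2928/(0.2928 + 0.7466) = 0.282.

0.282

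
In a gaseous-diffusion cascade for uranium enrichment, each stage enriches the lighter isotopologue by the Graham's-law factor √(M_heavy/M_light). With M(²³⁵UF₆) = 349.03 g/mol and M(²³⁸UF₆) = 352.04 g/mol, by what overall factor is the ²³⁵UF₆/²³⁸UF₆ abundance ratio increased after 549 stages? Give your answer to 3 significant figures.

10.6

After 549 stages the ratio has grown by (√(352.04/349.03))^549 = (352.04/349.03)^(549/2).
= 1.00862^(549/2) = 10.6.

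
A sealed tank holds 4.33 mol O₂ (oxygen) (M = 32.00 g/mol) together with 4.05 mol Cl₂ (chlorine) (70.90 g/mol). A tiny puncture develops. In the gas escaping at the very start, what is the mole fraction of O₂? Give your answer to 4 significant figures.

Effusion rate of each component ∝ n_i/√M_i (partial pressure × 1/√M).
Mole fraction of O₂ in the effusate = (n_O₂/√M_O₂) / (n_O₂/√M_O₂ + n_Cl₂/√M_Cl₂)
= (4.33/√32.00) / (4.33/√32.00 + 4.05/√70.90) = 0.7654/(0.7654 + 0.4810) = 0.6141.

0.6141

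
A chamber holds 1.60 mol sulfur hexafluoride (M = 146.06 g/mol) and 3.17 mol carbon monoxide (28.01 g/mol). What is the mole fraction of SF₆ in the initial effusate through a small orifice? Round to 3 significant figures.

The effusion rate of species i is ∝ p_i/√M_i ∝ n_i/√M_i.
So x_SF₆ in the escaping gas = (n_SF₆/√M_SF₆) / Σ(n_i/√M_i)
= (1.60/√146.06) / (1.60/√146.06 + 3.17/√28.01) = 0.1324/(0.1324 + 0.5990) = 0.181.

0.181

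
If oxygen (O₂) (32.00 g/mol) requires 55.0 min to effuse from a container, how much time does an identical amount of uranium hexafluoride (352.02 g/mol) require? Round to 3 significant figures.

182 min

Graham's law gives t_UF₆/t_O₂ = √(M_UF₆/M_O₂) = √(352.02/32.00) = √11.00 = 3.317.
So the time for UF₆ is 55.0 × 3.317 = 182 min.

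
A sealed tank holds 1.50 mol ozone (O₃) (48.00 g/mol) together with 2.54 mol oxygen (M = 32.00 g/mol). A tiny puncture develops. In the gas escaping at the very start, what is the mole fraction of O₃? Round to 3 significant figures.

Effusion rate of each component ∝ n_i/√M_i (partial pressure × 1/√M).
So x_O₃ in the escaping gas = (n_O₃/√M_O₃) / Σ(n_i/√M_i)
= (1.50/√48.00) / (1.50/√48.00 + 2.54/√32.00) = 0.2165/(0.2165 + 0.4490) = 0.325.

0.325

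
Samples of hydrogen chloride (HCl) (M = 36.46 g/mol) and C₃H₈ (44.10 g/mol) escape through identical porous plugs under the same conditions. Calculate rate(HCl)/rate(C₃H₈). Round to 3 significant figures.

Using Graham's law: rate_HCl/rate_C₃H₈ = √(M_C₃H₈/M_HCl) = √(44.10/36.46) = √1.210 = 1.10.

1.10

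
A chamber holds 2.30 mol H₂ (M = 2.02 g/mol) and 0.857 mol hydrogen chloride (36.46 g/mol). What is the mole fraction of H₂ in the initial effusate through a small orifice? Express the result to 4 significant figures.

Each component's effusion rate ∝ (its partial pressure)·(1/√M) ∝ n_i/√M_i.
x_H₂(eff) = (n_H₂/√M_H₂) / (n_H₂/√M_H₂ + n_HCl/√M_HCl)
= (2.30/√2.02) / (2.30/√2.02 + 0.857/√36.46) = 1.618/(1.618 + 0.1419) = 0.9194.

0.9194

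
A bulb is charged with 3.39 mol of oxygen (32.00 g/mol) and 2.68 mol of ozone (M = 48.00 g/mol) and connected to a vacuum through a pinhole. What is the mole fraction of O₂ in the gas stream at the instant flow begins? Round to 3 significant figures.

0.608

The effusion rate of species i is ∝ p_i/√M_i ∝ n_i/√M_i.
So x_O₂ in the escaping gas = (n_O₂/√M_O₂) / Σ(n_i/√M_i)
= (3.39/√32.00) / (3.39/√32.00 + 2.68/√48.00) = 0.5993/(0.5993 + 0.3868) = 0.608.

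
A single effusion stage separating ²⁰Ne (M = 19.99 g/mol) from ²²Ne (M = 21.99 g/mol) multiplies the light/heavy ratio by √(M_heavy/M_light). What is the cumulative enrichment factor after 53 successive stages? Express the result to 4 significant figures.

Each stage multiplies the ratio by α = √(21.99/19.99), so after 53 stages the overall factor is α^53 = (21.99/19.99)^(53/2).
= 1.10005^(53/2) = 12.51.

12.51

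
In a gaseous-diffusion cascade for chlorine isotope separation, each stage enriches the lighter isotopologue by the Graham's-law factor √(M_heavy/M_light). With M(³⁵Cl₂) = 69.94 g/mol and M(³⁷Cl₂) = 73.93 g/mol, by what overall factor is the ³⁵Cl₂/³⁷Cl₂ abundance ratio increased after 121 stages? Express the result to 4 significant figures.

The single-stage factor is √(M_heavy/M_light), so 121 stages give [√(73.93/69.94)]^121 = (73.93/69.94)^(121/2).
= 1.05705^(121/2) = 28.69.

28.69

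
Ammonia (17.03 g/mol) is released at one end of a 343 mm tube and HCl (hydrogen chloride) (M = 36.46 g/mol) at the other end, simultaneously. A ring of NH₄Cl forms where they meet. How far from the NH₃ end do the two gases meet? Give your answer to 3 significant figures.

204 mm

The fronts meet when d_NH₃ + d_HCl = L with d_NH₃/d_HCl = √(M_HCl/M_NH₃) (Graham's law). Here √(M_HCl/M_NH₃) = √(36.46/17.03) = 1.463.
With d_NH₃ + d_HCl = 343 mm, d_HCl = 343/(1 + 1.463) = 139.3 mm.
d_NH₃ = 343 − 139.3 = 204 mm.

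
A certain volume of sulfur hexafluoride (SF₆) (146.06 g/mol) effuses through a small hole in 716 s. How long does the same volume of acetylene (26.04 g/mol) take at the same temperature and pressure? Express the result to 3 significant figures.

302 s

By Graham's law, t_C₂H₂/t_SF₆ = √(M_C₂H₂/M_SF₆) = √(26.04/146.06) = √0.1783 = 0.4222.
So the time for C₂H₂ is 716 × 0.4222 = 302 s.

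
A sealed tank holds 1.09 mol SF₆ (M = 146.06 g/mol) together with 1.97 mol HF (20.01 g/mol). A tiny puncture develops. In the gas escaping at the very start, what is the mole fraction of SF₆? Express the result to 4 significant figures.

Effusion rate of each component ∝ n_i/√M_i (partial pressure × 1/√M).
Mole fraction of SF₆ in the effusate = (n_SF₆/√M_SF₆) / (n_SF₆/√M_SF₆ + n_HF/√M_HF)
= (1.09/√146.06) / (1.09/√146.06 + 1.97/√20.01) = 0.09019/(0.09019 + 0.4404) = 0.1700.

0.1700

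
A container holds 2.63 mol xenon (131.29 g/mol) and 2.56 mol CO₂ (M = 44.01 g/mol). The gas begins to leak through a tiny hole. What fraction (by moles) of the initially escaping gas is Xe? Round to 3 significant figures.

The effusion rate of species i is ∝ p_i/√M_i ∝ n_i/√M_i.
Mole fraction of Xe in the effusate = (n_Xe/√M_Xe) / (n_Xe/√M_Xe + n_CO₂/√M_CO₂)
= (2.63/√131.29) / (2.63/√131.29 + 2.56/√44.01) = 0.2295/(0.2295 + 0.3859) = 0.373.

0.373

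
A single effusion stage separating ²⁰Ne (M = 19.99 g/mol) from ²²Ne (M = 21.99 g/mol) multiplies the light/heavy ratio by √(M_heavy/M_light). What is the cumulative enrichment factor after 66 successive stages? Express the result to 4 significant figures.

Each stage multiplies the ratio by α = √(21.99/19.99), so after 66 stages the overall factor is α^66 = (21.99/19.99)^(66/2).
= 1.10005^33 = 23.26.

23.26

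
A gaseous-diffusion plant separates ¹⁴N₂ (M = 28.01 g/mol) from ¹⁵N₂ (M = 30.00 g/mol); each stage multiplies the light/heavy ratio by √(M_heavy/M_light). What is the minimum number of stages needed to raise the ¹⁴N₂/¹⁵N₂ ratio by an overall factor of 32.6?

Single-stage factor α = √(30.00/28.01), so ln α = ½ ln(1.07105) = 0.03432.
Need α^N ≥ 32.6 ⇒ N ≥ ln(32.6) / ln α = 3.484 / 0.03432 = 101.53.
Rounding up, N = 102 stages.

102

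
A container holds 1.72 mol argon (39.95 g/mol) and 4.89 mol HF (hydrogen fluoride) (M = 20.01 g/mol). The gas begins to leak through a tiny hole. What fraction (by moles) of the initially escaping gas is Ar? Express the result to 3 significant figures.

The effusion rate of species i is ∝ p_i/√M_i ∝ n_i/√M_i.
x_Ar(eff) = (n_Ar/√M_Ar) / (n_Ar/√M_Ar + n_HF/√M_HF)
= (1.72/√39.95) / (1.72/√39.95 + 4.89/√20.01) = 0.2721/(0.2721 + 1.093) = 0.199.

0.199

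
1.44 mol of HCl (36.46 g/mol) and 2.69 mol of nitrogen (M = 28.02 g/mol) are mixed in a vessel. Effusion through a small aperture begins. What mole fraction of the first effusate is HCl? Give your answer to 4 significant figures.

The effusion rate of species i is ∝ p_i/√M_i ∝ n_i/√M_i.
Mole fraction of HCl in the effusate = (n_HCl/√M_HCl) / (n_HCl/√M_HCl + n_N₂/√M_N₂)
= (1.44/√36.46) / (1.44/√36.46 + 2.69/√28.02) = 0.2385/(0.2385 + 0.5082) = 0.3194.

0.3194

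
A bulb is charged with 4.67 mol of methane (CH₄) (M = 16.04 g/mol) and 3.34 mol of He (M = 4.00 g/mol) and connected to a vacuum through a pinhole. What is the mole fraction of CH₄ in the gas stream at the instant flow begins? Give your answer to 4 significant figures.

The effusion rate of species i is ∝ p_i/√M_i ∝ n_i/√M_i.
x_CH₄(eff) = (n_CH₄/√M_CH₄) / (n_CH₄/√M_CH₄ + n_He/√M_He)
= (4.67/√16.04) / (4.67/√16.04 + 3.34/√4.00) = 1.166/(1.166 + 1.670) = 0.4112.

0.4112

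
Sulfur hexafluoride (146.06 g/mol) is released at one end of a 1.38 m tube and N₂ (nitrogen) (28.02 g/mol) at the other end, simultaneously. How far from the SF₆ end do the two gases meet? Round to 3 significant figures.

Graham's law gives d_SF₆/d_N₂ = rate_SF₆/rate_N₂ = √(M_N₂/M_SF₆) = √(28.02/146.06) = 0.4380.
With d_SF₆ + d_N₂ = 1.38 m, d_N₂ = 1.38/(1 + 0.4380) = 0.9597 m.
d_SF₆ = 1.38 − 0.9597 = 0.420 m.

0.420 m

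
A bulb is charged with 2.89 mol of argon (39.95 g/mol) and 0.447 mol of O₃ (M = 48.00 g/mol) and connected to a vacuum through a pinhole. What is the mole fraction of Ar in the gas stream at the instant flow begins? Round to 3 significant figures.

0.876

Each component's effusion rate ∝ (its partial pressure)·(1/√M) ∝ n_i/√M_i.
So x_Ar in the escaping gas = (n_Ar/√M_Ar) / Σ(n_i/√M_i)
= (2.89/√39.95) / (2.89/√39.95 + 0.447/√48.00) = 0.4572/(0.4572 + 0.06452) = 0.876.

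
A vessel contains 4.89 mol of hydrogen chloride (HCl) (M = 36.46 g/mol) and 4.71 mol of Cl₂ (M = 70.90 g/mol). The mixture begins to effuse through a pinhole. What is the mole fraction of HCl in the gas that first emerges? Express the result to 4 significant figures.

0.5915

Rate_i ∝ x_i/√M_i (Graham's law weighted by mole fraction), so the effusate composition follows n_i/√M_i.
Mole fraction of HCl in the effusate = (n_HCl/√M_HCl) / (n_HCl/√M_HCl + n_Cl₂/√M_Cl₂)
= (4.89/√36.46) / (4.89/√36.46 + 4.71/√70.90) = 0.8098/(0.8098 + 0.5594) = 0.5915.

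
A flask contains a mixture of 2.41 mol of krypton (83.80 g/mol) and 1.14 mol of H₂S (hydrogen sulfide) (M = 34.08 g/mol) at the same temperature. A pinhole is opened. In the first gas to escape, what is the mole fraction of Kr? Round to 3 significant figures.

0.574

Rate_i ∝ x_i/√M_i (Graham's law weighted by mole fraction), so the effusate composition follows n_i/√M_i.
Mole fraction of Kr in the effusate = (n_Kr/√M_Kr) / (n_Kr/√M_Kr + n_H₂S/√M_H₂S)
= (2.41/√83.80) / (2.41/√83.80 + 1.14/√34.08) = 0.2633/(0.2633 + 0.1953) = 0.574.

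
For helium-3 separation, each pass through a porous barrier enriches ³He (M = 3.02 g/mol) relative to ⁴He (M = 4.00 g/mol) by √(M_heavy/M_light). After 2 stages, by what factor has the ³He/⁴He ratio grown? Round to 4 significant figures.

1.325

Each stage multiplies the ratio by α = √(4.00/3.02), so after 2 stages the overall factor is α^2 = (4.00/3.02)^(2/2).
= 1.32450^1 = 1.325.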